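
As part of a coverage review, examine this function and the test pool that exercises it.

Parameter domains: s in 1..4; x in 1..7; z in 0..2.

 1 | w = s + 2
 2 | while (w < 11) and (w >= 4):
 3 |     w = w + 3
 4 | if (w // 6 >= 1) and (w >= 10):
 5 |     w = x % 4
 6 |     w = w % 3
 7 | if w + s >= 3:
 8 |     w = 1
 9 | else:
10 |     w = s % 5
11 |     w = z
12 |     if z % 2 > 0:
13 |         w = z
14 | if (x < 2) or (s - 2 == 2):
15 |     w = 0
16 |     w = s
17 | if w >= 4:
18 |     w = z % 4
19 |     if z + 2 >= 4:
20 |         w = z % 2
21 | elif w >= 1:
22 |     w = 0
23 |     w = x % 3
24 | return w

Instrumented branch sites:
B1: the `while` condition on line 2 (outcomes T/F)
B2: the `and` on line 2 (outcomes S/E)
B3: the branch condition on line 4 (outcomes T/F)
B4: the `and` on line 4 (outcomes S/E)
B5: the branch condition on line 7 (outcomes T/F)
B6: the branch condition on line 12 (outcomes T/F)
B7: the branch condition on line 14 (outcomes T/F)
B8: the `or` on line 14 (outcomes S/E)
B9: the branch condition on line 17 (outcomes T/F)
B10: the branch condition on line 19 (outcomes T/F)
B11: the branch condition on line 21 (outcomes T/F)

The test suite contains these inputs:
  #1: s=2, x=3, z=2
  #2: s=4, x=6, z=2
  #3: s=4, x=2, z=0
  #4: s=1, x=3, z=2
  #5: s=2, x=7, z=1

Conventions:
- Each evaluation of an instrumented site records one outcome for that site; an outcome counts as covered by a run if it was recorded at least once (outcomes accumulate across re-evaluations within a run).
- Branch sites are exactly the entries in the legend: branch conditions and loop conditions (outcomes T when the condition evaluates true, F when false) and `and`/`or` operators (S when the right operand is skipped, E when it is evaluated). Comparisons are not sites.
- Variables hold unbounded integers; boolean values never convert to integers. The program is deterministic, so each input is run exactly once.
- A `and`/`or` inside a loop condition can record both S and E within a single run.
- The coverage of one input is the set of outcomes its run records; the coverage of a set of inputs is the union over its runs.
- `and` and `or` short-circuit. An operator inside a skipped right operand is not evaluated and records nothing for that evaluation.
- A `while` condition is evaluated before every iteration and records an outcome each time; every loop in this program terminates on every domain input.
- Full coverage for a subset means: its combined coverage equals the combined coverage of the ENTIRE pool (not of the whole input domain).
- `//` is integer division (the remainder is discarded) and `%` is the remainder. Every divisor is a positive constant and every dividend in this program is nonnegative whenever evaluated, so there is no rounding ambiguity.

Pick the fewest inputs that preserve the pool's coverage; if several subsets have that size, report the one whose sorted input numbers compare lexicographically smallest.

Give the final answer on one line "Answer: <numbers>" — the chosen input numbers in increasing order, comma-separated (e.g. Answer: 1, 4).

input #1 (s=2, x=3, z=2): covers B1=T, B1=F, B2=S, B2=E, B3=T, B4=E, B5=F, B6=F, B7=F, B8=E, B9=F, B11=T
input #2 (s=4, x=6, z=2): covers B1=T, B1=F, B2=S, B2=E, B3=T, B4=E, B5=T, B7=T, B8=E, B9=T, B10=T
input #3 (s=4, x=2, z=0): covers B1=T, B1=F, B2=S, B2=E, B3=T, B4=E, B5=T, B7=T, B8=E, B9=T, B10=F
input #4 (s=1, x=3, z=2): covers B1=F, B2=E, B3=F, B4=S, B5=T, B7=F, B8=E, B9=F, B11=T
input #5 (s=2, x=7, z=1): covers B1=T, B1=F, B2=S, B2=E, B3=T, B4=E, B5=F, B6=T, B7=F, B8=E, B9=F, B11=T
the full pool covers 20 outcomes: B1=T, B1=F, B2=S, B2=E, B3=T, B3=F, B4=S, B4=E, B5=T, B5=F, B6=T, B6=F, B7=T, B7=F, B8=E, B9=T, B9=F, B10=T, B10=F, B11=T
checked all size-1 subsets: none covers 20 outcomes (max 12/20)
checked all size-2 subsets: none covers 20 outcomes (max 16/20)
checked all size-3 subsets: none covers 20 outcomes (max 18/20)
checked all size-4 subsets: none covers 20 outcomes (max 19/20)
inputs {1, 2, 3, 4, 5} (size 5) cover everything; no size-5 subset with a lexicographically smaller index list covers all 20

Answer: 1, 2, 3, 4, 5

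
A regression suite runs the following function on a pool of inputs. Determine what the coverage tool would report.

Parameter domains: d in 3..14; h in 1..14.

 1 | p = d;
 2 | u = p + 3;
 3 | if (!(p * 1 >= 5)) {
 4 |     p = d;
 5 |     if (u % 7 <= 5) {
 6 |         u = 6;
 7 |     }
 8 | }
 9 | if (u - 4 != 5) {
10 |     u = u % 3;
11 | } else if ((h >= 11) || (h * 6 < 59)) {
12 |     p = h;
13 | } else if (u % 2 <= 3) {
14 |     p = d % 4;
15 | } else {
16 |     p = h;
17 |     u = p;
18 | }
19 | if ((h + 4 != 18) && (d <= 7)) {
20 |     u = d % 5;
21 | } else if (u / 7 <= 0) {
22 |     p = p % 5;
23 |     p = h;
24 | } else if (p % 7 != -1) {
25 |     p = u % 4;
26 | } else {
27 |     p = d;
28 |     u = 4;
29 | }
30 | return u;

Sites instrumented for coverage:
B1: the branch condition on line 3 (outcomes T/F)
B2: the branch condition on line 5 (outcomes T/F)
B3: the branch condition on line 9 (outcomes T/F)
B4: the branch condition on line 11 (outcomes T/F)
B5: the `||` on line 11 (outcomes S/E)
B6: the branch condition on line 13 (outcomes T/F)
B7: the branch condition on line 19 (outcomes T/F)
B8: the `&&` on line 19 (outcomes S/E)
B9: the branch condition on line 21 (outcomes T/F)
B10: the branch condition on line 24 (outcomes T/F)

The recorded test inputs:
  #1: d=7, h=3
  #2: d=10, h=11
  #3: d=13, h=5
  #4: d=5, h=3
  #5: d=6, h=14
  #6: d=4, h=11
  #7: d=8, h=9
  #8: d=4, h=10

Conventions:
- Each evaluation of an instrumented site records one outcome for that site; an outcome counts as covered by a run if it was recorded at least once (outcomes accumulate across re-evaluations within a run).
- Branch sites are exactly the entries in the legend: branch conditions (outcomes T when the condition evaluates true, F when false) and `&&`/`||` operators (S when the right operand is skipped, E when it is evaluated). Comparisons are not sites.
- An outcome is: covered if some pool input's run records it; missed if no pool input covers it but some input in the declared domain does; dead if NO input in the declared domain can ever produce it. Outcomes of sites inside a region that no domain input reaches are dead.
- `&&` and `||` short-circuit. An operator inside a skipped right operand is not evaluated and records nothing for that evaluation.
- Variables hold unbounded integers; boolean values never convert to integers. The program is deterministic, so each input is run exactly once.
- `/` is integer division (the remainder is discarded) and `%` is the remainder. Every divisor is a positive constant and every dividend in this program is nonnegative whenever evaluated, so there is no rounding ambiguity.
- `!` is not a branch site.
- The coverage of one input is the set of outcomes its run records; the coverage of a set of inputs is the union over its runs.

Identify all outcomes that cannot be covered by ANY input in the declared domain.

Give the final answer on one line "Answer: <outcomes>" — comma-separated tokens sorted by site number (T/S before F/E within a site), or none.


exhaustive pass over the 168-input domain:
  B6=F: never recorded by any domain input -> dead
  B10=F: never recorded by any domain input -> dead
  reachable outcomes have witnesses, e.g. B1=T (e.g. d=3, h=1), B1=F (e.g. d=5, h=1), B2=T (e.g. d=4, h=1), B2=F (e.g. d=3, h=1)
Answer: B6=F, B10=F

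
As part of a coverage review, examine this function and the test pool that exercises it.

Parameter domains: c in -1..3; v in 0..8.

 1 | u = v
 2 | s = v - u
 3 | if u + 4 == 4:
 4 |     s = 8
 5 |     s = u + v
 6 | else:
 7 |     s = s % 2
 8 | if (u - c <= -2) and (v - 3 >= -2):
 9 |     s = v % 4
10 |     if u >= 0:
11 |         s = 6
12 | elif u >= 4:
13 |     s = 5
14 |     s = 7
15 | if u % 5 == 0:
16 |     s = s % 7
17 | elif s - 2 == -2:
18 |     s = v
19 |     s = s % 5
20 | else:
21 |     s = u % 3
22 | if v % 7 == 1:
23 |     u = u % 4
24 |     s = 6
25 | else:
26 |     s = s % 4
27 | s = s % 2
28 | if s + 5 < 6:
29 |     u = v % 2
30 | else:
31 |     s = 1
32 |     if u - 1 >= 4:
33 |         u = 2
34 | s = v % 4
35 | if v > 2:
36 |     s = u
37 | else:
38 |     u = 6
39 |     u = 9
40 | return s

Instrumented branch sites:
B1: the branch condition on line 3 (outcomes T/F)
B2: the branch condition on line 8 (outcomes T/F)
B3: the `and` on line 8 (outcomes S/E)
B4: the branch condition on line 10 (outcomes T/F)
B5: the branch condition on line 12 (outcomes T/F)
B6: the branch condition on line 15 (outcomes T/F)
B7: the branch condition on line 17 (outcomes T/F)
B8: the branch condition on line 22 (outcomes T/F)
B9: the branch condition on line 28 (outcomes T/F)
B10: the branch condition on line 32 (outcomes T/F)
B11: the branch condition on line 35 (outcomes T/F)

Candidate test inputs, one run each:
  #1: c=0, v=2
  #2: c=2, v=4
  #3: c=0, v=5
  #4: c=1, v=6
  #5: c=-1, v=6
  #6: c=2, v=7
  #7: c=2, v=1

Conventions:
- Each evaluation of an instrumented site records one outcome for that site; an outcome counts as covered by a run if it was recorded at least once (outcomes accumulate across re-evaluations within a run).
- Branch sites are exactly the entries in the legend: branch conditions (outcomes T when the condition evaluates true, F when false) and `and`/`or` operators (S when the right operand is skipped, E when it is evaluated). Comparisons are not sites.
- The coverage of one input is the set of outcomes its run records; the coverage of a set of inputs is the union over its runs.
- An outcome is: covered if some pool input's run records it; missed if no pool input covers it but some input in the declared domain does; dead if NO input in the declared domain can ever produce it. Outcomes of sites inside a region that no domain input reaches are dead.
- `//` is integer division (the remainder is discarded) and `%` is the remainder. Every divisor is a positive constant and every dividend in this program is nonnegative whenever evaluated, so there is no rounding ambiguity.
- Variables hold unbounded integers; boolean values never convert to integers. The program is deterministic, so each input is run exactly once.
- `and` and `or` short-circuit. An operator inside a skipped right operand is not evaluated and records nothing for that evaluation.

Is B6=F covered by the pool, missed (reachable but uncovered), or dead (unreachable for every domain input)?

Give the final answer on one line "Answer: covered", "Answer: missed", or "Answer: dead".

B6=F is recorded by pool input(s) 1, 2, 4, 5, 6, 7 -> covered

Answer: covered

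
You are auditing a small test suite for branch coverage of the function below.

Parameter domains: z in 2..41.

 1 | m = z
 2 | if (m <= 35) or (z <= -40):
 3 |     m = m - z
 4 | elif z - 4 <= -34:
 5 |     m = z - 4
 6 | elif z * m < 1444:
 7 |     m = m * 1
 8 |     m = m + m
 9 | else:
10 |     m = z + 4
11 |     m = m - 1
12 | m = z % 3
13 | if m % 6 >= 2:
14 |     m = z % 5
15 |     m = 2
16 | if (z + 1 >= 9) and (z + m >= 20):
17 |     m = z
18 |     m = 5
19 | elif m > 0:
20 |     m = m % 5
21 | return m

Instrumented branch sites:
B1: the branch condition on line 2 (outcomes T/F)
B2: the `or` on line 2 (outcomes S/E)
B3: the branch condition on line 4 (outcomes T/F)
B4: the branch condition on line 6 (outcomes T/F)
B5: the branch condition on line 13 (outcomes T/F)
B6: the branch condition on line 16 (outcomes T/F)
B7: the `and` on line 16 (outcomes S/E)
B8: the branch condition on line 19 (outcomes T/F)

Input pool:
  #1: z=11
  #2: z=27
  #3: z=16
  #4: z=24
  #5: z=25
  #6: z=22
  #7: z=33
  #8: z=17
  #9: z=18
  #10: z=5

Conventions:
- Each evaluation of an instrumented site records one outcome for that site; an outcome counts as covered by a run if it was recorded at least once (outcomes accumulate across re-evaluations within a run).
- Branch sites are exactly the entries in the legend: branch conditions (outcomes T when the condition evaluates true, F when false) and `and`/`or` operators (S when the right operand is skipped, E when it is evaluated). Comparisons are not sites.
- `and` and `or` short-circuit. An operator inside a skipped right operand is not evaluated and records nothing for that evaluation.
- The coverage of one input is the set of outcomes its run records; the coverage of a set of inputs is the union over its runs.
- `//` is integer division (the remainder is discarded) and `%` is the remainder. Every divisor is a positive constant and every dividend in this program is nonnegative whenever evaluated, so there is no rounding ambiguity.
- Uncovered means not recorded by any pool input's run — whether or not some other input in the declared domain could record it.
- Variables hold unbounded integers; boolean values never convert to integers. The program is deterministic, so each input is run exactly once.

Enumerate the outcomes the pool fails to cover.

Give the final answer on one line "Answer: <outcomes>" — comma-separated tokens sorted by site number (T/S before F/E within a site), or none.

#1 (z=11) -> B2->S, B1->T, B5->T, B7->E, B6->F, B8->T; covered: B1=T, B2=S, B5=T, B6=F, B7=E, B8=T
#2 (z=27) -> B2->S, B1->T, B5->F, B7->E, B6->T; covered: B1=T, B2=S, B5=F, B6=T, B7=E
#3 (z=16) -> B2->S, B1->T, B5->F, B7->E, B6->F, B8->T; covered: B1=T, B2=S, B5=F, B6=F, B7=E, B8=T
#4 (z=24) -> B2->S, B1->T, B5->F, B7->E, B6->T; covered: B1=T, B2=S, B5=F, B6=T, B7=E
#5 (z=25) -> B2->S, B1->T, B5->F, B7->E, B6->T; covered: B1=T, B2=S, B5=F, B6=T, B7=E
#6 (z=22) -> B2->S, B1->T, B5->F, B7->E, B6->T; covered: B1=T, B2=S, B5=F, B6=T, B7=E
#7 (z=33) -> B2->S, B1->T, B5->F, B7->E, B6->T; covered: B1=T, B2=S, B5=F, B6=T, B7=E
#8 (z=17) -> B2->S, B1->T, B5->T, B7->E, B6->F, B8->T; covered: B1=T, B2=S, B5=T, B6=F, B7=E, B8=T
#9 (z=18) -> B2->S, B1->T, B5->F, B7->E, B6->F, B8->F; covered: B1=T, B2=S, B5=F, B6=F, B7=E, B8=F
#10 (z=5) -> B2->S, B1->T, B5->T, B7->S, B6->F, B8->T; covered: B1=T, B2=S, B5=T, B6=F, B7=S, B8=T
union over the pool: B1=T, B2=S, B5=T, B5=F, B6=T, B6=F, B7=S, B7=E, B8=T, B8=F
uncovered (6 of 16): B1=F, B2=E, B3=T, B3=F, B4=T, B4=F

Answer: B1=F, B2=E, B3=T, B3=F, B4=T, B4=F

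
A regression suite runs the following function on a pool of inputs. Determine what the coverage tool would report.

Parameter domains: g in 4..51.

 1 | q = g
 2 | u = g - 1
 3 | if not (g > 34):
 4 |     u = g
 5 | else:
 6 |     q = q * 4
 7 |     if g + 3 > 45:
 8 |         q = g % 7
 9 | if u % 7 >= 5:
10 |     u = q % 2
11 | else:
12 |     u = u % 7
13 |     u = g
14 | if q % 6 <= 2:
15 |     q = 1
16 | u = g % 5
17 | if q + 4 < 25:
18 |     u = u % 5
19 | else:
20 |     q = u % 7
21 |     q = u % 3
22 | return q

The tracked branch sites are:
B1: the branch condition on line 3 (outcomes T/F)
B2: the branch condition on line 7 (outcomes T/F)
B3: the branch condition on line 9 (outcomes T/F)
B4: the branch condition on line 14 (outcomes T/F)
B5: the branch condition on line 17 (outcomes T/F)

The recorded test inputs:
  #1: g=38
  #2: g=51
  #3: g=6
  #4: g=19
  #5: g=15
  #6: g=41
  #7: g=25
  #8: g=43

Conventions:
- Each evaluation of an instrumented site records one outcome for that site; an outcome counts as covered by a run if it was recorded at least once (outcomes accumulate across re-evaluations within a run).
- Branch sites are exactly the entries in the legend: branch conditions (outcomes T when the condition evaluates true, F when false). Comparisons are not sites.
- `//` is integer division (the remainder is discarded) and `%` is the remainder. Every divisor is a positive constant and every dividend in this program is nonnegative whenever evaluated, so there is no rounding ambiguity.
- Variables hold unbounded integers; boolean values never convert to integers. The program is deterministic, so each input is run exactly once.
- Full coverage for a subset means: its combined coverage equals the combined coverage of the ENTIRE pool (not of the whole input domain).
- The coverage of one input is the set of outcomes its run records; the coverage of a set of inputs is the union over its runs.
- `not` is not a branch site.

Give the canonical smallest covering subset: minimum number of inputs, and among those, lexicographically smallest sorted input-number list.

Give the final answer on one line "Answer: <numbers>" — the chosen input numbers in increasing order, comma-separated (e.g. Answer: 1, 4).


input #1 (g=38): events B1->F, B2->F, B3->F, B4->T, B5->T; covers B1=F, B2=F, B3=F, B4=T, B5=T
input #2 (g=51): events B1->F, B2->T, B3->F, B4->T, B5->T; covers B1=F, B2=T, B3=F, B4=T, B5=T
input #3 (g=6): events B1->T, B3->T, B4->T, B5->T; covers B1=T, B3=T, B4=T, B5=T
input #4 (g=19): events B1->T, B3->T, B4->T, B5->T; covers B1=T, B3=T, B4=T, B5=T
input #5 (g=15): events B1->T, B3->F, B4->F, B5->T; covers B1=T, B3=F, B4=F, B5=T
input #6 (g=41): events B1->F, B2->F, B3->T, B4->T, B5->T; covers B1=F, B2=F, B3=T, B4=T, B5=T
input #7 (g=25): events B1->T, B3->F, B4->T, B5->T; covers B1=T, B3=F, B4=T, B5=T
input #8 (g=43): events B1->F, B2->T, B3->F, B4->T, B5->T; covers B1=F, B2=T, B3=F, B4=T, B5=T
union over all inputs: B1=T, B1=F, B2=T, B2=F, B3=T, B3=F, B4=T, B4=F, B5=T (9 outcomes)
size 1 is not enough: best union over all size-1 subsets is 5/9
size 2 is not enough: best union over all size-2 subsets is 8/9
the canonical winner is {2, 5, 6}: size 3, full 9-outcome coverage, earliest index list among size-3 covers
Answer: 2, 5, 6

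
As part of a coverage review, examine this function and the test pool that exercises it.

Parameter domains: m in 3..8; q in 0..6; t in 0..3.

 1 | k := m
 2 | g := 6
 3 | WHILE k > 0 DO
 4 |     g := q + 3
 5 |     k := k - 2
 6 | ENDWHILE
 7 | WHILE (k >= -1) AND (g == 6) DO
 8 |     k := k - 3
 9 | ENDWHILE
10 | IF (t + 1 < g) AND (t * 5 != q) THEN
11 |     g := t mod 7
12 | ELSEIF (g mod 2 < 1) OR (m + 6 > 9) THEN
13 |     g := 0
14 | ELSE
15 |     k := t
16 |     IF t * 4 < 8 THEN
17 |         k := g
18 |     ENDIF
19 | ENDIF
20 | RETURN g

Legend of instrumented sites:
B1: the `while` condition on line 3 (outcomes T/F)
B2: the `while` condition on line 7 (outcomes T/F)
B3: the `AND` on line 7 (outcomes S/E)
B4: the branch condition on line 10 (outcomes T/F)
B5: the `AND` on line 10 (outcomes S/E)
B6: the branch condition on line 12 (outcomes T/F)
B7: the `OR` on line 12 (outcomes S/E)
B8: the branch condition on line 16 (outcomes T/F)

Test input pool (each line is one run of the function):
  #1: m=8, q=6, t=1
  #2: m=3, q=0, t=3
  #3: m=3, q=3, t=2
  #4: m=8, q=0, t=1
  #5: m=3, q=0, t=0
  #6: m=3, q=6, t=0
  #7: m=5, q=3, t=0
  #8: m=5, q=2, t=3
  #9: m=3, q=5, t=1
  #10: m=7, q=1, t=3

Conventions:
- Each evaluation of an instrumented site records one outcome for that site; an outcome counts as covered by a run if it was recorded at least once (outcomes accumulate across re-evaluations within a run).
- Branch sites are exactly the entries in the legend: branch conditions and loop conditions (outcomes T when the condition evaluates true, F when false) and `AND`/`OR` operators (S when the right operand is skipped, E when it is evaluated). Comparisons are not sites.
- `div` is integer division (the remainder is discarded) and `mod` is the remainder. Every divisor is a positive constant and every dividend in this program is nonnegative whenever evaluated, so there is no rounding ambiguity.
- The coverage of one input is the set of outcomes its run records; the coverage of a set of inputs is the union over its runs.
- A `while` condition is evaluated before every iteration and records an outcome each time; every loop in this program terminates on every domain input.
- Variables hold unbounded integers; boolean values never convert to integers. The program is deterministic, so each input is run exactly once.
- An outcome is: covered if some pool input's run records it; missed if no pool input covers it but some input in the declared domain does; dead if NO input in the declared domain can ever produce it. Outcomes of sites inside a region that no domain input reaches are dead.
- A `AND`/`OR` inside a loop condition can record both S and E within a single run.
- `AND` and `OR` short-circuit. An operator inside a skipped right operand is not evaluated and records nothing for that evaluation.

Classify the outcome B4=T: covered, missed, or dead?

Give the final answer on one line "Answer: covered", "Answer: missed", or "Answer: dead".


B4=T is recorded by pool input(s) 1, 3, 4, 6, 7, 8 -> covered
Answer: covered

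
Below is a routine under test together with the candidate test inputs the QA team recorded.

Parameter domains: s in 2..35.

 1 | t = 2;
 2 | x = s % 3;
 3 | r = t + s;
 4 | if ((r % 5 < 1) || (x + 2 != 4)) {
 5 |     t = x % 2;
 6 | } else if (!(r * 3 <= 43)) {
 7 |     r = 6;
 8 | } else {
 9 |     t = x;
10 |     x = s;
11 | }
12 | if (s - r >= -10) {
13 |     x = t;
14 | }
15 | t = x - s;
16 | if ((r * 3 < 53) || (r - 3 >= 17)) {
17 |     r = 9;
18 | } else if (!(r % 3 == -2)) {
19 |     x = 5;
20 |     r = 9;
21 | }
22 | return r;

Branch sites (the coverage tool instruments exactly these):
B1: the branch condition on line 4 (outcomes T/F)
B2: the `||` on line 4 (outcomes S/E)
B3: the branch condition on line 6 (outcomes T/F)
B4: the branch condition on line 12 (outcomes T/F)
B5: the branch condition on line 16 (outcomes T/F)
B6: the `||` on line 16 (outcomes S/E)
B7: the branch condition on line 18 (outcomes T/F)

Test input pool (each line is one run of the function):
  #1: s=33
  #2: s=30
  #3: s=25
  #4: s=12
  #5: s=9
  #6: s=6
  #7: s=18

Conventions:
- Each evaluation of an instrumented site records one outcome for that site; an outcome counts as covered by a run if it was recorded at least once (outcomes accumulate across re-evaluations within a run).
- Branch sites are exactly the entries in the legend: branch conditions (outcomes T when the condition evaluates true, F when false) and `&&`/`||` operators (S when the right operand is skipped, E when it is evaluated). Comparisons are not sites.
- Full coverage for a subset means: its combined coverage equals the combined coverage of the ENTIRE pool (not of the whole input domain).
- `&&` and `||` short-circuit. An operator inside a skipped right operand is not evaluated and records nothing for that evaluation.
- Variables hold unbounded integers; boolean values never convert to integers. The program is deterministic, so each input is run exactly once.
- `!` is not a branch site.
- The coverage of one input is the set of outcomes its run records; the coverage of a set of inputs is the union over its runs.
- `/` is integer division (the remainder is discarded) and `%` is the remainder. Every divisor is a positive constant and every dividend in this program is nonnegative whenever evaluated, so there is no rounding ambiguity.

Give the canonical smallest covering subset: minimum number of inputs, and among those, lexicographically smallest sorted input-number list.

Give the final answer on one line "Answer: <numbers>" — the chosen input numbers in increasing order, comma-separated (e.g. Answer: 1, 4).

input #1 (s=33): events B2->S, B1->T, B4->T, B6->E, B5->T; covers B1=T, B2=S, B4=T, B5=T, B6=E
input #2 (s=30): events B2->E, B1->T, B4->T, B6->E, B5->T; covers B1=T, B2=E, B4=T, B5=T, B6=E
input #3 (s=25): events B2->E, B1->T, B4->T, B6->E, B5->T; covers B1=T, B2=E, B4=T, B5=T, B6=E
input #4 (s=12): events B2->E, B1->T, B4->T, B6->S, B5->T; covers B1=T, B2=E, B4=T, B5=T, B6=S
input #5 (s=9): events B2->E, B1->T, B4->T, B6->S, B5->T; covers B1=T, B2=E, B4=T, B5=T, B6=S
input #6 (s=6): events B2->E, B1->T, B4->T, B6->S, B5->T; covers B1=T, B2=E, B4=T, B5=T, B6=S
input #7 (s=18): events B2->S, B1->T, B4->T, B6->E, B5->T; covers B1=T, B2=S, B4=T, B5=T, B6=E
union over all inputs: B1=T, B2=S, B2=E, B4=T, B5=T, B6=S, B6=E (7 outcomes)
checked all size-1 subsets: none covers 7 outcomes (max 5/7)
at size 2, {1, 4} reaches all 7 outcomes; every lexicographically earlier size-2 subset fails

Answer: 1, 4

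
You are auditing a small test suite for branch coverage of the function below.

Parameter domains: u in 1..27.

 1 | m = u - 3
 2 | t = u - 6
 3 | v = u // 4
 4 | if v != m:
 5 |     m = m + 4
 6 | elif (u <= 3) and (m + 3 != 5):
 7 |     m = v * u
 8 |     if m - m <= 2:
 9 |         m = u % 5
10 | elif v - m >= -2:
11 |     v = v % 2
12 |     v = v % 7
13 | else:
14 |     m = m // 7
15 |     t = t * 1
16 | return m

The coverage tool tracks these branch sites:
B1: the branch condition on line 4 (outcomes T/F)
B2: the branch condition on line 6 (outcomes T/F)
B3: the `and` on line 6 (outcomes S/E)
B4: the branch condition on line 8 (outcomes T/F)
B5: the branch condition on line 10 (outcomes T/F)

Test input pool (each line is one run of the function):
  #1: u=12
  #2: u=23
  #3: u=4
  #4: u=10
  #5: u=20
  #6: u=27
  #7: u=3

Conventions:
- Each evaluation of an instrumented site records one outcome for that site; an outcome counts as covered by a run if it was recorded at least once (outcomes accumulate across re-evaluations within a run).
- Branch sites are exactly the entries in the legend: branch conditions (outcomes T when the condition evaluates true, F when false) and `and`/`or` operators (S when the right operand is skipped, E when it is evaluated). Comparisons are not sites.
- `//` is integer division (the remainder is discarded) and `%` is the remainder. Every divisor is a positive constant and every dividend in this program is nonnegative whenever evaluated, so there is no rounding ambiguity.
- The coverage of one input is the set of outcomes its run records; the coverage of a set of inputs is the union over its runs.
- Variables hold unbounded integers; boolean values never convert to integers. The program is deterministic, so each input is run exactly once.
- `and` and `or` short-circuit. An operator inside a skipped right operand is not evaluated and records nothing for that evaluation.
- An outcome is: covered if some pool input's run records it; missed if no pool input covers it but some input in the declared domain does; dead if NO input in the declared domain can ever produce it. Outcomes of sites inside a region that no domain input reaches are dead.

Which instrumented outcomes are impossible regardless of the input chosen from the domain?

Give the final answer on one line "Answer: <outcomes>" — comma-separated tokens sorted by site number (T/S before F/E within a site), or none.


checking every outcome against all 27 domain inputs:
  B4=F: unreachable across the whole domain -> dead
  B5=F: unreachable across the whole domain -> dead
  reachable outcomes have witnesses, e.g. B1=T (e.g. u=1), B1=F (e.g. u=3), B2=T (e.g. u=3), B2=F (e.g. u=4)
Answer: B4=F, B5=F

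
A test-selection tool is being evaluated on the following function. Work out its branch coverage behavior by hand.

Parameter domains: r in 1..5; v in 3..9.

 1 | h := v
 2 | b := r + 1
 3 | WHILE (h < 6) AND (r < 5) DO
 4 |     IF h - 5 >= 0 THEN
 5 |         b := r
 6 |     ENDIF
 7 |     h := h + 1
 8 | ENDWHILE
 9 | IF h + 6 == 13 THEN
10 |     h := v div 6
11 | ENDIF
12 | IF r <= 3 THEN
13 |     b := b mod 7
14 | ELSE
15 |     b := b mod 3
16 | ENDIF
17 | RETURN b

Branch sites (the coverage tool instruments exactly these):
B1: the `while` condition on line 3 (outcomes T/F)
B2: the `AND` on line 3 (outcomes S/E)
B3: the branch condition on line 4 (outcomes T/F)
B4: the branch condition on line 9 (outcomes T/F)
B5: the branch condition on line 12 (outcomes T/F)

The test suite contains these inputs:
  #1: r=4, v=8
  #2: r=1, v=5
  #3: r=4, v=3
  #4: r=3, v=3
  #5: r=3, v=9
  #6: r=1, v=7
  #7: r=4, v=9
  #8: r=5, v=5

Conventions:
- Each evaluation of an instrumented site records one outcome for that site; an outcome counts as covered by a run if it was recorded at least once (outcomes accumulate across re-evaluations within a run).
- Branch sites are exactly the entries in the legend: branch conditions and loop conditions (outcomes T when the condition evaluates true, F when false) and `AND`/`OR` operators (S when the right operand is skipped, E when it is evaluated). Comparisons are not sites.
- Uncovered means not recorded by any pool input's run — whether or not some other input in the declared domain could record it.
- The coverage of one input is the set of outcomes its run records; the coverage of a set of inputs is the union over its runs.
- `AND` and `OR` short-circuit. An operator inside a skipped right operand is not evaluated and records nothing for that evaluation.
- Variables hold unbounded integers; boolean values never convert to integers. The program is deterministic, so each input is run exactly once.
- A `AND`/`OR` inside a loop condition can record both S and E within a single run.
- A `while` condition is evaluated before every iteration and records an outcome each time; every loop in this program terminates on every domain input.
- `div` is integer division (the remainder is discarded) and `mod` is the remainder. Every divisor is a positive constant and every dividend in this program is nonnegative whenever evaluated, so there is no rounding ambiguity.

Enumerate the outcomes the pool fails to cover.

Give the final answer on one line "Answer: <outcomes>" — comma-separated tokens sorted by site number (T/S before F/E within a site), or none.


input #1, r=4, v=8: events B2->S, B1->F, B4->F, B5->F; outcomes B1=F, B2=S, B4=F, B5=F
input #2, r=1, v=5: events B2->E, B1->T, B3->T, B2->S, B1->F, B4->F, B5->T; outcomes B1=T, B1=F, B2=S, B2=E, B3=T, B4=F, B5=T
input #3, r=4, v=3: events B2->E, B1->T, B3->F, B2->E, B1->T, B3->F, B2->E, B1->T, B3->T, B2->S, B1->F, B4->F, B5->F; outcomes B1=T, B1=F, B2=S, B2=E, B3=T, B3=F, B4=F, B5=F
input #4, r=3, v=3: events B2->E, B1->T, B3->F, B2->E, B1->T, B3->F, B2->E, B1->T, B3->T, B2->S, B1->F, B4->F, B5->T; outcomes B1=T, B1=F, B2=S, B2=E, B3=T, B3=F, B4=F, B5=T
input #5, r=3, v=9: events B2->S, B1->F, B4->F, B5->T; outcomes B1=F, B2=S, B4=F, B5=T
input #6, r=1, v=7: events B2->S, B1->F, B4->T, B5->T; outcomes B1=F, B2=S, B4=T, B5=T
input #7, r=4, v=9: events B2->S, B1->F, B4->F, B5->F; outcomes B1=F, B2=S, B4=F, B5=F
input #8, r=5, v=5: events B2->E, B1->F, B4->F, B5->F; outcomes B1=F, B2=E, B4=F, B5=F
union over the pool: B1=T, B1=F, B2=S, B2=E, B3=T, B3=F, B4=T, B4=F, B5=T, B5=F
uncovered (0 of 10): none
Answer: none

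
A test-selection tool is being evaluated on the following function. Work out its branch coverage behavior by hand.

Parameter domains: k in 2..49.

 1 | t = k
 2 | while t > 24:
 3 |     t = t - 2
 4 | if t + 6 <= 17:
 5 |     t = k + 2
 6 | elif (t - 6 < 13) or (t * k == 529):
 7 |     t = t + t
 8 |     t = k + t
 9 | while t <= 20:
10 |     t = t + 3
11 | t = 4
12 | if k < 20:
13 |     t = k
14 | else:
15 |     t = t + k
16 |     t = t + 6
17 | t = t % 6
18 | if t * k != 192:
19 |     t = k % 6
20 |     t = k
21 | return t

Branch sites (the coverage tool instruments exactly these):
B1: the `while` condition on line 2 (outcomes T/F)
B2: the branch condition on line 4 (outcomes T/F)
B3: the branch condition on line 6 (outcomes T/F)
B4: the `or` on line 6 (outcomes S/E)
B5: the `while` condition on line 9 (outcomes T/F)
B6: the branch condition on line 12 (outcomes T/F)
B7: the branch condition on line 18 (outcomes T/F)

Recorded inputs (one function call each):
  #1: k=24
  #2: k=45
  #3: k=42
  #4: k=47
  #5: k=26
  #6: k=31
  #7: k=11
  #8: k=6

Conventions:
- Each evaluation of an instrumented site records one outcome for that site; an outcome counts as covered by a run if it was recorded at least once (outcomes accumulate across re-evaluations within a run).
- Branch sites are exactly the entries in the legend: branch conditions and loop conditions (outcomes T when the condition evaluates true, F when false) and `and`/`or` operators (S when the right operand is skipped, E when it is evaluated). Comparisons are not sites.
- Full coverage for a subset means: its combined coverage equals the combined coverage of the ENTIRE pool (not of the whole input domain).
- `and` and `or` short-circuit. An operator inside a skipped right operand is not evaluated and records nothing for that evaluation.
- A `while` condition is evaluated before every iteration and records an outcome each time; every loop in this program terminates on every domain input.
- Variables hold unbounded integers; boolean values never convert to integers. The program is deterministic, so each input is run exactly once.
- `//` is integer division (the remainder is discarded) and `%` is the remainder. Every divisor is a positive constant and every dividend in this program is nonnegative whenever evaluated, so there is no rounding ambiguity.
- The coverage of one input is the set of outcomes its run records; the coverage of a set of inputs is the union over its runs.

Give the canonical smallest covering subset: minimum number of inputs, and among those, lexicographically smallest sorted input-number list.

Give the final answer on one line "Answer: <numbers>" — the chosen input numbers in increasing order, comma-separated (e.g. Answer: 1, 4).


#1 (k=24) -> B1->F, B2->F, B4->E, B3->F, B5->F, B6->F, B7->T; covered: B1=F, B2=F, B3=F, B4=E, B5=F, B6=F, B7=T
#2 (k=45) -> B1->T, B1->T, B1->T, B1->T, B1->T, B1->T, B1->T, B1->T, B1->T, B1->T, B1->T, B1->F, B2->F, B4->E, ...; covered: B1=T, B1=F, B2=F, B3=F, B4=E, B5=F, B6=F, B7=T
#3 (k=42) -> B1->T, B1->T, B1->T, B1->T, B1->T, B1->T, B1->T, B1->T, B1->T, B1->F, B2->F, B4->E, B3->F, B5->F, ...; covered: B1=T, B1=F, B2=F, B3=F, B4=E, B5=F, B6=F, B7=T
#4 (k=47) -> B1->T, B1->T, B1->T, B1->T, B1->T, B1->T, B1->T, B1->T, B1->T, B1->T, B1->T, B1->T, B1->F, B2->F, ...; covered: B1=T, B1=F, B2=F, B3=F, B4=E, B5=F, B6=F, B7=T
#5 (k=26) -> B1->T, B1->F, B2->F, B4->E, B3->F, B5->F, B6->F, B7->T; covered: B1=T, B1=F, B2=F, B3=F, B4=E, B5=F, B6=F, B7=T
#6 (k=31) -> B1->T, B1->T, B1->T, B1->T, B1->F, B2->F, B4->E, B3->F, B5->F, B6->F, B7->T; covered: B1=T, B1=F, B2=F, B3=F, B4=E, B5=F, B6=F, B7=T
#7 (k=11) -> B1->F, B2->T, B5->T, B5->T, B5->T, B5->F, B6->T, B7->T; covered: B1=F, B2=T, B5=T, B5=F, B6=T, B7=T
#8 (k=6) -> B1->F, B2->T, B5->T, B5->T, B5->T, B5->T, B5->T, B5->F, B6->T, B7->T; covered: B1=F, B2=T, B5=T, B5=F, B6=T, B7=T
the full pool covers 11 outcomes: B1=T, B1=F, B2=T, B2=F, B3=F, B4=E, B5=T, B5=F, B6=T, B6=F, B7=T
size 1 is not enough: best union over all size-1 subsets is 8/11
inputs {2, 7} (size 2) cover everything; no size-2 subset with a lexicographically smaller index list covers all 11
Answer: 2, 7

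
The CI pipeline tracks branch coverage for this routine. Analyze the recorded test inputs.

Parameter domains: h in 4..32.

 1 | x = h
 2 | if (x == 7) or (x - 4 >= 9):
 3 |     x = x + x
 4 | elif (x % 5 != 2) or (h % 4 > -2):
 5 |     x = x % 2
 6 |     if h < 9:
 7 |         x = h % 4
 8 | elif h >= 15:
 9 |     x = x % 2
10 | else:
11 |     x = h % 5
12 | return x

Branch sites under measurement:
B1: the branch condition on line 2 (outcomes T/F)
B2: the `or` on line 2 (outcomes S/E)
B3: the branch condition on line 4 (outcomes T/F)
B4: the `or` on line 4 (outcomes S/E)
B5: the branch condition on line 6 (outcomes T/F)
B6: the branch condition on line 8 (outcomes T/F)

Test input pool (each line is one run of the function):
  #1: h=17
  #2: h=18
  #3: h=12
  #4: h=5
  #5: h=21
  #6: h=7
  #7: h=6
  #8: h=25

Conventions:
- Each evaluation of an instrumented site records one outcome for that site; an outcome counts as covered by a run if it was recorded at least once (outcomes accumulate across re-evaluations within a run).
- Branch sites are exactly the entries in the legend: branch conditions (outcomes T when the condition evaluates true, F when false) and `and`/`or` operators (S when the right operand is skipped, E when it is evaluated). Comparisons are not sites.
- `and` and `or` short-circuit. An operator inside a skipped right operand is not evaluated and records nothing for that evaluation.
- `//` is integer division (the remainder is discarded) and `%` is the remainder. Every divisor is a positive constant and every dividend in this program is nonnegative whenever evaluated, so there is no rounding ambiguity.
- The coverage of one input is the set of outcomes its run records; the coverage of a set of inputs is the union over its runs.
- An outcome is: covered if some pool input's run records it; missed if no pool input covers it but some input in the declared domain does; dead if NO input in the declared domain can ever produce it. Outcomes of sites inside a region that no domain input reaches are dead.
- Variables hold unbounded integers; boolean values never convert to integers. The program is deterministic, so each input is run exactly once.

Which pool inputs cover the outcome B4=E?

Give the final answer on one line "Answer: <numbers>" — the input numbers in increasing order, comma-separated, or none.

input #1 (h=17): never hits B4=E
input #2 (h=18): never hits B4=E
input #3 (h=12): hits B4=E
input #4 (h=5): never hits B4=E
input #5 (h=21): never hits B4=E
input #6 (h=7): never hits B4=E
input #7 (h=6): never hits B4=E
input #8 (h=25): never hits B4=E

Answer: 3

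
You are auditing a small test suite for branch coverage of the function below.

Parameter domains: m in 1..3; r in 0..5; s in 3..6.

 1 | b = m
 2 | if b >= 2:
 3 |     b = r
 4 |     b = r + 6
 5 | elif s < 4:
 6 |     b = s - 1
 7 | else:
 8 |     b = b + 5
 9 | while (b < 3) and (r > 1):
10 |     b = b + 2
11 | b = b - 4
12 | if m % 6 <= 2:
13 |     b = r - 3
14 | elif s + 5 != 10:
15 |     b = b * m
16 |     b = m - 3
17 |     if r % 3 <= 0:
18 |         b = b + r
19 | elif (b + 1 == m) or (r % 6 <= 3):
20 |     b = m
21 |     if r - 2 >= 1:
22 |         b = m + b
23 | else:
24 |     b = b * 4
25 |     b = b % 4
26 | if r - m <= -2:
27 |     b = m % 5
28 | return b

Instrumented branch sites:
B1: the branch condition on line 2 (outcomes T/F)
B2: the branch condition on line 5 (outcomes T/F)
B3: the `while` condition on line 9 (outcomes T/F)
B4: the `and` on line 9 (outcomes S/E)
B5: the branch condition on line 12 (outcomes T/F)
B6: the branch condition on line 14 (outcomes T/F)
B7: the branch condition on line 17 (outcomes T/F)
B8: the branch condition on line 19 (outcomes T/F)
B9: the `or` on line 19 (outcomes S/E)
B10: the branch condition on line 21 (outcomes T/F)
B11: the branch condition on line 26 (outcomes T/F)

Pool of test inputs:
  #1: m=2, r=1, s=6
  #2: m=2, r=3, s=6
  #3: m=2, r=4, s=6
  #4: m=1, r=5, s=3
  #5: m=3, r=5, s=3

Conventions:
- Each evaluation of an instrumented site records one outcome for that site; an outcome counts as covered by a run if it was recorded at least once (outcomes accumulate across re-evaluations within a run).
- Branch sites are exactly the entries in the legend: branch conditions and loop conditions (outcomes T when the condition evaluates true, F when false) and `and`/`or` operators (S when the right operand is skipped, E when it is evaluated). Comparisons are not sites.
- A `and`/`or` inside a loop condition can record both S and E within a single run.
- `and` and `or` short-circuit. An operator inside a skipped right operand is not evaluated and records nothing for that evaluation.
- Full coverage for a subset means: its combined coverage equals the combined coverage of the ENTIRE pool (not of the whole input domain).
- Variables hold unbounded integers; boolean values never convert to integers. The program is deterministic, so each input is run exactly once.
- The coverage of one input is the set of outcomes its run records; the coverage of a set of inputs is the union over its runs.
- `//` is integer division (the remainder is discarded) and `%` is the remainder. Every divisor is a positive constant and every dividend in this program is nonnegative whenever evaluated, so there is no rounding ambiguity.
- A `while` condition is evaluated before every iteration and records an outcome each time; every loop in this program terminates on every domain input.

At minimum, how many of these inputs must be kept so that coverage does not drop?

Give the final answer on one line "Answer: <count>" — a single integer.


run #1 (m=2, r=1, s=6) runs B1->T, B4->S, B3->F, B5->T, B11->F; records B1=T, B3=F, B4=S, B5=T, B11=F
run #2 (m=2, r=3, s=6) runs B1->T, B4->S, B3->F, B5->T, B11->F; records B1=T, B3=F, B4=S, B5=T, B11=F
run #3 (m=2, r=4, s=6) runs B1->T, B4->S, B3->F, B5->T, B11->F; records B1=T, B3=F, B4=S, B5=T, B11=F
run #4 (m=1, r=5, s=3) runs B1->F, B2->T, B4->E, B3->T, B4->S, B3->F, B5->T, B11->F; records B1=F, B2=T, B3=T, B3=F, B4=S, B4=E, B5=T, B11=F
run #5 (m=3, r=5, s=3) runs B1->T, B4->S, B3->F, B5->F, B6->T, B7->F, B11->F; records B1=T, B3=F, B4=S, B5=F, B6=T, B7=F, B11=F
together the pool reaches 12 outcomes: B1=T, B1=F, B2=T, B3=T, B3=F, B4=S, B4=E, B5=T, B5=F, B6=T, B7=F, B11=F
every size-1 subset falls short of the 12 outcomes (best: 8/12)
inputs {4, 5} (size 2) cover everything; no size-2 subset with a lexicographically smaller index list covers all 12
Answer: 2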